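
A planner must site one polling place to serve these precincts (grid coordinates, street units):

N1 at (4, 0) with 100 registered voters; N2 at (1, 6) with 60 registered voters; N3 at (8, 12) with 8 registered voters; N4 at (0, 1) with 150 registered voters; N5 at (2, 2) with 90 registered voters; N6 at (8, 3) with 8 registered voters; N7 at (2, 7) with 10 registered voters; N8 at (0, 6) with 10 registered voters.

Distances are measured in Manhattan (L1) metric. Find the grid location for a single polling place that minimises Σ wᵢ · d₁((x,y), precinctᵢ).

Manhattan distance separates: Σwᵢ(|x−xᵢ|+|y−yᵢ|) = Σwᵢ|x−xᵢ| + Σwᵢ|y−yᵢ|, so x and y are optimised independently as 1-D weighted medians.
Total weight W = 436; half = 218.
x-coordinate, sorted with cumulative weight:
  x=0 (N4, w=150) cum 150
  x=0 (N8, w=10) cum 160
  x=1 (N2, w=60) cum 220  ← median
  x=2 (N5, w=90) cum 310
  x=2 (N7, w=10) cum 320
  x=4 (N1, w=100) cum 420
  x=8 (N3, w=8) cum 428
  x=8 (N6, w=8) cum 436
⇒ x* = 1
y-coordinate, sorted with cumulative weight:
  y=0 (N1, w=100) cum 100
  y=1 (N4, w=150) cum 250  ← median
  y=2 (N5, w=90) cum 340
  y=3 (N6, w=8) cum 348
  y=6 (N2, w=60) cum 408
  y=6 (N8, w=10) cum 418
  y=7 (N7, w=10) cum 428
  y=12 (N3, w=8) cum 436
⇒ y* = 1

(1, 1)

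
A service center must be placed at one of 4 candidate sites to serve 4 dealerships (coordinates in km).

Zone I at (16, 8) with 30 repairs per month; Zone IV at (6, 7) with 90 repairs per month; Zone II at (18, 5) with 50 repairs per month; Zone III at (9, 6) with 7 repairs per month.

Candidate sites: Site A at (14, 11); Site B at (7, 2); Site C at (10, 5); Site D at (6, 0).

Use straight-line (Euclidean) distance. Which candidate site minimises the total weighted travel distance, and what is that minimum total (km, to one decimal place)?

Total weighted distance at each candidate:
  Site A (14, 11): total = 1323.2
  Site B (7, 2): total = 1384.8
  Site C (10, 5): total = 1013.6
  Site D (6, 0): total = 1711.1
Minimum is at Site C with total 1013.6 km.

Site C, total 1013.6 km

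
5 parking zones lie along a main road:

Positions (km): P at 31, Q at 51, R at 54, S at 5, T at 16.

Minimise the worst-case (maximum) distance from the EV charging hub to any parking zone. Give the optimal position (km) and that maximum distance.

The 1-center on a line is the midpoint of the two extreme points: leftmost at 5, rightmost at 54.
Optimal location = (5 + 54)/2 = 29.5; maximum distance = (54 − 5)/2 = 24.5.

location 29.5, max distance 24.5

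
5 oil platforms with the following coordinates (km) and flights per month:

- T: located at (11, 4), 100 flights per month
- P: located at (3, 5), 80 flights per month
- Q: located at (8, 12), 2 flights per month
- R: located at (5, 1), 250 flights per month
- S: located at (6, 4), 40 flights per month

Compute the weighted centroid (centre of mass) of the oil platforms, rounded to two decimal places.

(6.03, 2.61)

The minimiser of Σwᵢ‖p−pᵢ‖² is the weighted centroid p* = (Σwᵢpᵢ)/(Σwᵢ).
Σwᵢ = 472.
Σwᵢxᵢ = 100·11 + 80·3 + 2·8 + 250·5 + 40·6 = 2846.
Σwᵢyᵢ = 100·4 + 80·5 + 2·12 + 250·1 + 40·4 = 1234.
x* = 2846/472 = 6.03, y* = 1234/472 = 2.61.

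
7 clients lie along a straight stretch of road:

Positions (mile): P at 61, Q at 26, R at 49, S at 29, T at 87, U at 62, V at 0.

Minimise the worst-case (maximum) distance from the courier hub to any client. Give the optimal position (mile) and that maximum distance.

The 1-center on a line is the midpoint of the two extreme points: leftmost at 0, rightmost at 87.
Optimal location = (0 + 87)/2 = 43.5; maximum distance = (87 − 0)/2 = 43.5.

location 43.5, max distance 43.5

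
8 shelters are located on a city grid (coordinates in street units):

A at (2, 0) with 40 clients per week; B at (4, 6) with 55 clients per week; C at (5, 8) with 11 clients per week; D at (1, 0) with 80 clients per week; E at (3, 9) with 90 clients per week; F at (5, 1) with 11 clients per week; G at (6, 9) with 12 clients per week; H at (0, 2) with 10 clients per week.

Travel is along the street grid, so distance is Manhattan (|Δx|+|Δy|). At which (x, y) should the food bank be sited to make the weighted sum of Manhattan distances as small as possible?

Manhattan distance separates: Σwᵢ(|x−xᵢ|+|y−yᵢ|) = Σwᵢ|x−xᵢ| + Σwᵢ|y−yᵢ|, so x and y are optimised independently as 1-D weighted medians.
Total weight W = 309; half = 154.5.
x-coordinate, sorted with cumulative weight:
  x=0 (H, w=10) cum 10
  x=1 (D, w=80) cum 90
  x=2 (A, w=40) cum 130
  x=3 (E, w=90) cum 220  ← median
  x=4 (B, w=55) cum 275
  x=5 (C, w=11) cum 286
  x=5 (F, w=11) cum 297
  x=6 (G, w=12) cum 309
⇒ x* = 3
y-coordinate, sorted with cumulative weight:
  y=0 (A, w=40) cum 40
  y=0 (D, w=80) cum 120
  y=1 (F, w=11) cum 131
  y=2 (H, w=10) cum 141
  y=6 (B, w=55) cum 196  ← median
  y=8 (C, w=11) cum 207
  y=9 (E, w=90) cum 297
  y=9 (G, w=12) cum 309
⇒ y* = 6

(3, 6)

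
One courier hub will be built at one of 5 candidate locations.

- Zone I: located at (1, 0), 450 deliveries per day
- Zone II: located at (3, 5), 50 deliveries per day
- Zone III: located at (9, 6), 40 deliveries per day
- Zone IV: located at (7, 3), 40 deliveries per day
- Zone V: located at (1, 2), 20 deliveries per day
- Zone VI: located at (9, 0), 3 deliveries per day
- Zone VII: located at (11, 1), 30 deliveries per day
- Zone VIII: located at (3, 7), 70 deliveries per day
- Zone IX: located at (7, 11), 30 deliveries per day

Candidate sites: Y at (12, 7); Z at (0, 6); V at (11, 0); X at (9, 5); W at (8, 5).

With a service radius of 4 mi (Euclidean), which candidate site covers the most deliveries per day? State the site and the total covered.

Z, covering 120

Coverage radius r = 4 mi; a point is covered iff (Δx)²+(Δy)² ≤ 4² = 16.
  Y (12, 7): covers {Zone III} → 40
  Z (0, 6): covers {Zone II, Zone VIII} → 120
  V (11, 0): covers {Zone VI, Zone VII} → 33
  X (9, 5): covers {Zone III, Zone IV} → 80
  W (8, 5): covers {Zone III, Zone IV} → 80
Maximum coverage at Z: 120 deliveries per day.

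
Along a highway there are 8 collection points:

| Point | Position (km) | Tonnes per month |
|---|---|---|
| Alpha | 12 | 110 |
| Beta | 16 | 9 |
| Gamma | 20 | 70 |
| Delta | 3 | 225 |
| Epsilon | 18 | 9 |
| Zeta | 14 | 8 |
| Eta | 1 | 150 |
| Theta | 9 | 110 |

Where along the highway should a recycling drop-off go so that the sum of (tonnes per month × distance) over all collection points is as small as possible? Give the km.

x = 3

For a sum of weighted absolute distances on a line, the optimum is the weighted median (not the mean). Total weight W = 691; half-weight = 345.5.
Sort by position and accumulate weight:
  km 1 (Eta, w=150) → cum 150
  km 3 (Delta, w=225) → cum 375  ≥ 345.5 → median here
  km 9 (Theta, w=110) → cum 485
  km 12 (Alpha, w=110) → cum 595
  km 14 (Zeta, w=8) → cum 603
  km 16 (Beta, w=9) → cum 612
  km 18 (Epsilon, w=9) → cum 621
  km 20 (Gamma, w=70) → cum 691
Optimal location: km 3.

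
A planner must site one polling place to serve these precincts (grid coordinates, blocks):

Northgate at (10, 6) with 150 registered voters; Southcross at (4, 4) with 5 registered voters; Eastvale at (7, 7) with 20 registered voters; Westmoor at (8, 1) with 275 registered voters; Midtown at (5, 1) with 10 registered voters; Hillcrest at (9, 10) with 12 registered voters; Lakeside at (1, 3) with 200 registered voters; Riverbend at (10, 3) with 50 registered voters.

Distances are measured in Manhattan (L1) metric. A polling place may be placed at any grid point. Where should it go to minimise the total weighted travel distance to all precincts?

(8, 3)

Manhattan distance separates: Σwᵢ(|x−xᵢ|+|y−yᵢ|) = Σwᵢ|x−xᵢ| + Σwᵢ|y−yᵢ|, so x and y are optimised independently as 1-D weighted medians.
Total weight W = 722; half = 361.
x-coordinate, sorted with cumulative weight:
  x=1 (Lakeside, w=200) cum 200
  x=4 (Southcross, w=5) cum 205
  x=5 (Midtown, w=10) cum 215
  x=7 (Eastvale, w=20) cum 235
  x=8 (Westmoor, w=275) cum 510  ← median
  x=9 (Hillcrest, w=12) cum 522
  x=10 (Northgate, w=150) cum 672
  x=10 (Riverbend, w=50) cum 722
⇒ x* = 8
y-coordinate, sorted with cumulative weight:
  y=1 (Westmoor, w=275) cum 275
  y=1 (Midtown, w=10) cum 285
  y=3 (Lakeside, w=200) cum 485  ← median
  y=3 (Riverbend, w=50) cum 535
  y=4 (Southcross, w=5) cum 540
  y=6 (Northgate, w=150) cum 690
  y=7 (Eastvale, w=20) cum 710
  y=10 (Hillcrest, w=12) cum 722
⇒ y* = 3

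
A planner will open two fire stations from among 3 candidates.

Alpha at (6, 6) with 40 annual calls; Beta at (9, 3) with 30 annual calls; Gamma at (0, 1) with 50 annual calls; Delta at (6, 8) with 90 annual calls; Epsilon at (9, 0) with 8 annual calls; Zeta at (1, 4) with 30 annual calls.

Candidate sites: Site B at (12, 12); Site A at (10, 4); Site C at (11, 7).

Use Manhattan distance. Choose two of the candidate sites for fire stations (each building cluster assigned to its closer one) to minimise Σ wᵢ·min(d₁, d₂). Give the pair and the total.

Evaluate every pair (each demand assigned to the nearer of the two):
  {Site A, Site C}: total = 1800
  {Site B, Site A}: total = 1980
  {Site B, Site C}: total = 2272
Best pair: {Site A, Site C} with total 1800.

{Site A, Site C}, total 1800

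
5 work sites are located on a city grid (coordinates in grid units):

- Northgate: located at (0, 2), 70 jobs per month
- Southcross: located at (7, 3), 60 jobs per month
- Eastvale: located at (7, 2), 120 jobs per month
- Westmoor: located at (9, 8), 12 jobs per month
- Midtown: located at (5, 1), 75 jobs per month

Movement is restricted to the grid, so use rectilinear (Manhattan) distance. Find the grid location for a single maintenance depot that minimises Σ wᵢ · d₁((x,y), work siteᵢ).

(7, 2)

Manhattan distance separates: Σwᵢ(|x−xᵢ|+|y−yᵢ|) = Σwᵢ|x−xᵢ| + Σwᵢ|y−yᵢ|, so x and y are optimised independently as 1-D weighted medians.
Total weight W = 337; half = 168.5.
x-coordinate, sorted with cumulative weight:
  x=0 (Northgate, w=70) cum 70
  x=5 (Midtown, w=75) cum 145
  x=7 (Southcross, w=60) cum 205  ← median
  x=7 (Eastvale, w=120) cum 325
  x=9 (Westmoor, w=12) cum 337
⇒ x* = 7
y-coordinate, sorted with cumulative weight:
  y=1 (Midtown, w=75) cum 75
  y=2 (Northgate, w=70) cum 145
  y=2 (Eastvale, w=120) cum 265  ← median
  y=3 (Southcross, w=60) cum 325
  y=8 (Westmoor, w=12) cum 337
⇒ y* = 2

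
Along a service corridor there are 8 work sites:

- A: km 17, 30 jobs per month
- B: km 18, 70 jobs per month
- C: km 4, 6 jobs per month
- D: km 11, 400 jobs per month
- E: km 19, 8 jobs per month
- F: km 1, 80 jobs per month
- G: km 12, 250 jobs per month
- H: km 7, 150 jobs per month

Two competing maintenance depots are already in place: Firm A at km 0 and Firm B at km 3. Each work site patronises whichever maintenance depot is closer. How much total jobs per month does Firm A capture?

80

The indifferent point is the midpoint (0+3)/2 = 1.5; work sites left of it (closer to Firm A at 0) go to Firm A, those right go to Firm B.
  F at 1 (w=80) → Firm A
  C at 4 (w=6) → Firm B
  H at 7 (w=150) → Firm B
  D at 11 (w=400) → Firm B
  G at 12 (w=250) → Firm B
  A at 17 (w=30) → Firm B
  B at 18 (w=70) → Firm B
  E at 19 (w=8) → Firm B
Firm A captures 80; Firm B captures 914.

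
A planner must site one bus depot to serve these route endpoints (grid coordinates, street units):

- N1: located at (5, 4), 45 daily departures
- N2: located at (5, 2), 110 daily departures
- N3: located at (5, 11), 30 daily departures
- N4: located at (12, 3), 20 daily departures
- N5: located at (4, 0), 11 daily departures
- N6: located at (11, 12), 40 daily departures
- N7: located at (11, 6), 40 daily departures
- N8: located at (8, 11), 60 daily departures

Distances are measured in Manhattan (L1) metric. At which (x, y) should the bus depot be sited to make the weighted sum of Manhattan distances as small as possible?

Manhattan distance separates: Σwᵢ(|x−xᵢ|+|y−yᵢ|) = Σwᵢ|x−xᵢ| + Σwᵢ|y−yᵢ|, so x and y are optimised independently as 1-D weighted medians.
Total weight W = 356; half = 178.
x-coordinate, sorted with cumulative weight:
  x=4 (N5, w=11) cum 11
  x=5 (N1, w=45) cum 56
  x=5 (N2, w=110) cum 166
  x=5 (N3, w=30) cum 196  ← median
  x=8 (N8, w=60) cum 256
  x=11 (N6, w=40) cum 296
  x=11 (N7, w=40) cum 336
  x=12 (N4, w=20) cum 356
⇒ x* = 5
y-coordinate, sorted with cumulative weight:
  y=0 (N5, w=11) cum 11
  y=2 (N2, w=110) cum 121
  y=3 (N4, w=20) cum 141
  y=4 (N1, w=45) cum 186  ← median
  y=6 (N7, w=40) cum 226
  y=11 (N3, w=30) cum 256
  y=11 (N8, w=60) cum 316
  y=12 (N6, w=40) cum 356
⇒ y* = 4

(5, 4)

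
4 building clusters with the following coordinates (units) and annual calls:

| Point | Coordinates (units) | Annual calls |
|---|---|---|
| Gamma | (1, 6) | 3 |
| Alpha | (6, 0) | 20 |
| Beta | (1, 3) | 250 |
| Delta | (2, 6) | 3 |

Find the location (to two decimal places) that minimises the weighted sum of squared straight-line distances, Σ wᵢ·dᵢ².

The minimiser of Σwᵢ‖p−pᵢ‖² is the weighted centroid p* = (Σwᵢpᵢ)/(Σwᵢ).
Σwᵢ = 276.
Σwᵢxᵢ = 3·1 + 20·6 + 250·1 + 3·2 = 379.
Σwᵢyᵢ = 3·6 + 20·0 + 250·3 + 3·6 = 786.
x* = 379/276 = 1.37, y* = 786/276 = 2.85.

(1.37, 2.85)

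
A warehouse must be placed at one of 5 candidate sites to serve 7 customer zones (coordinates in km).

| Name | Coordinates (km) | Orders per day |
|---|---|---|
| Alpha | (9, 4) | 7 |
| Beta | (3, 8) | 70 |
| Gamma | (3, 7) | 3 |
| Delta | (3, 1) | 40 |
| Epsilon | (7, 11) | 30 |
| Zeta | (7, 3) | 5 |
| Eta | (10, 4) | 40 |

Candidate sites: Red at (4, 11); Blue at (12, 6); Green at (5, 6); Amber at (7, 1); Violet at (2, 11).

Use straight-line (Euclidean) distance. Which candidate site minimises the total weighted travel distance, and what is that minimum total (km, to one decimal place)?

Total weighted distance at each candidate:
  Red (4, 11): total = 1197.4
  Blue (12, 6): total = 1464.0
  Green (5, 6): total = 846.4
  Amber (7, 1): total = 1250.9
  Violet (2, 11): total = 1327.4
Minimum is at Green with total 846.4 km.

Green, total 846.4 km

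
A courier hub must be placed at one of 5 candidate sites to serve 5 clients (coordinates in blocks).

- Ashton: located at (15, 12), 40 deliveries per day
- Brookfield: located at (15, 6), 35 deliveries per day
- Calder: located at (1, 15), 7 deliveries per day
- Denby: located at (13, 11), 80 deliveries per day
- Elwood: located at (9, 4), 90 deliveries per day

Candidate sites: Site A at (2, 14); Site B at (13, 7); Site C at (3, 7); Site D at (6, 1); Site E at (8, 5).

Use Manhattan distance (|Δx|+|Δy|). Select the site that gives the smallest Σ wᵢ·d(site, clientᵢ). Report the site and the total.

Total weighted distance at each candidate:
  Site A (2, 14): total = 3999
  Site B (13, 7): total = 1475
  Site C (3, 7): total = 3135
  Site D (6, 1): total = 3323
  Site E (8, 5): total = 2019
Minimum is at Site B with total 1475 blocks.

Site B, total 1475 blocks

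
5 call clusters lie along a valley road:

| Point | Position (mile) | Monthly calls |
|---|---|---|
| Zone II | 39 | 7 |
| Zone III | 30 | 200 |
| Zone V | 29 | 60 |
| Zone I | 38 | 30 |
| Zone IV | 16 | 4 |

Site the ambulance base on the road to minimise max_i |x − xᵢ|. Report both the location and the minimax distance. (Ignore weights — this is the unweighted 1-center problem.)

The 1-center on a line is the midpoint of the two extreme points: leftmost at 16, rightmost at 39.
Optimal location = (16 + 39)/2 = 27.5; maximum distance = (39 − 16)/2 = 11.5.

location 27.5, max distance 11.5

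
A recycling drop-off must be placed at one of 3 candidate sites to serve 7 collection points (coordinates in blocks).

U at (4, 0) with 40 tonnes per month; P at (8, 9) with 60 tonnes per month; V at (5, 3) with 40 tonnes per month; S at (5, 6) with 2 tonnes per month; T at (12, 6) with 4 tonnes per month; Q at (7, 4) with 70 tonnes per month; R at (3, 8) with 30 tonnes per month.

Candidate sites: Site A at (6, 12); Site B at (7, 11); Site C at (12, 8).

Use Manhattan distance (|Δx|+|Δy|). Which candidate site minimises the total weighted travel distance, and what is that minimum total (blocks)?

Total weighted distance at each candidate:
  Site A (6, 12): total = 2162
  Site B (7, 11): total = 1894
  Site C (12, 8): total = 2346
Minimum is at Site B with total 1894 blocks.

Site B, total 1894 blocks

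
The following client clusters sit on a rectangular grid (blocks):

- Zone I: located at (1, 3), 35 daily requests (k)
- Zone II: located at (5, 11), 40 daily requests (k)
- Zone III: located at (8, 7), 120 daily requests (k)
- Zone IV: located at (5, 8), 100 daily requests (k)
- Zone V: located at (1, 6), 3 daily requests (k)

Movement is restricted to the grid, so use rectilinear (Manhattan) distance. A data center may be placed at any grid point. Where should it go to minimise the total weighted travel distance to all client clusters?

(5, 7)

Manhattan distance separates: Σwᵢ(|x−xᵢ|+|y−yᵢ|) = Σwᵢ|x−xᵢ| + Σwᵢ|y−yᵢ|, so x and y are optimised independently as 1-D weighted medians.
Total weight W = 298; half = 149.
x-coordinate, sorted with cumulative weight:
  x=1 (Zone I, w=35) cum 35
  x=1 (Zone V, w=3) cum 38
  x=5 (Zone II, w=40) cum 78
  x=5 (Zone IV, w=100) cum 178  ← median
  x=8 (Zone III, w=120) cum 298
⇒ x* = 5
y-coordinate, sorted with cumulative weight:
  y=3 (Zone I, w=35) cum 35
  y=6 (Zone V, w=3) cum 38
  y=7 (Zone III, w=120) cum 158  ← median
  y=8 (Zone IV, w=100) cum 258
  y=11 (Zone II, w=40) cum 298
⇒ y* = 7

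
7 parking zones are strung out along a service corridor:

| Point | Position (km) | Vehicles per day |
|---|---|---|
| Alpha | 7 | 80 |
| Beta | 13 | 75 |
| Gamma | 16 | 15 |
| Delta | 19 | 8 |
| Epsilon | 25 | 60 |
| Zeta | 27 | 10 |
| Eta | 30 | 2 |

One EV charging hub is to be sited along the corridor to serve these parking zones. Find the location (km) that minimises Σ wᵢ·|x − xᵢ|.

For a sum of weighted absolute distances on a line, the optimum is the weighted median (not the mean). Total weight W = 250; half-weight = 125.
Sort by position and accumulate weight:
  km 7 (Alpha, w=80) → cum 80
  km 13 (Beta, w=75) → cum 155  ≥ 125 → median here
  km 16 (Gamma, w=15) → cum 170
  km 19 (Delta, w=8) → cum 178
  km 25 (Epsilon, w=60) → cum 238
  km 27 (Zeta, w=10) → cum 248
  km 30 (Eta, w=2) → cum 250
Optimal location: km 13.

x = 13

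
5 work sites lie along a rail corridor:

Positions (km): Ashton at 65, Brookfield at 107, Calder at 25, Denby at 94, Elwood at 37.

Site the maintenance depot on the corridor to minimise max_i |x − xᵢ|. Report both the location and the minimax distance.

location 66, max distance 41

The 1-center on a line is the midpoint of the two extreme points: leftmost at 25, rightmost at 107.
Optimal location = (25 + 107)/2 = 66; maximum distance = (107 − 25)/2 = 41.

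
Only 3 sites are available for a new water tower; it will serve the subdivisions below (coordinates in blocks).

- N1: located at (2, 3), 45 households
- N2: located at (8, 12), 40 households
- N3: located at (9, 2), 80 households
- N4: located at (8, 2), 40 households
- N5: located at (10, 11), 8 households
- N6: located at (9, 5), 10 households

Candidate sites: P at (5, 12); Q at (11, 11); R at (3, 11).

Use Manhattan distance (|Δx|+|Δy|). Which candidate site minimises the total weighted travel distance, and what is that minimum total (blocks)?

Total weighted distance at each candidate:
  P (5, 12): total = 2458
  Q (11, 11): total = 2373
  R (3, 11): total = 2581
Minimum is at Q with total 2373 blocks.

Q, total 2373 blocks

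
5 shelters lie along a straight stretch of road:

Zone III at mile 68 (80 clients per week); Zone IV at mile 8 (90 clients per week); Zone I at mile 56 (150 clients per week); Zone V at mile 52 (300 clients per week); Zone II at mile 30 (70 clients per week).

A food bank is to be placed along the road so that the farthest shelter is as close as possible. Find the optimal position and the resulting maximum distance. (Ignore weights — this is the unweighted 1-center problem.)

The 1-center on a line is the midpoint of the two extreme points: leftmost at 8, rightmost at 68.
Optimal location = (8 + 68)/2 = 38; maximum distance = (68 − 8)/2 = 30.

location 38, max distance 30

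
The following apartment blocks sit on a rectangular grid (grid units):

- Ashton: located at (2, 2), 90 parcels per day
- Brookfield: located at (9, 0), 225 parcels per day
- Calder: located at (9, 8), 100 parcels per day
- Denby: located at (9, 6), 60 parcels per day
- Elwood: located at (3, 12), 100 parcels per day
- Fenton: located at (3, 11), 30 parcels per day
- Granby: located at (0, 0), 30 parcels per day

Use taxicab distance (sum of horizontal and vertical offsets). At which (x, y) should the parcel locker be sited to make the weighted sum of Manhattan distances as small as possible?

(9, 2)

Manhattan distance separates: Σwᵢ(|x−xᵢ|+|y−yᵢ|) = Σwᵢ|x−xᵢ| + Σwᵢ|y−yᵢ|, so x and y are optimised independently as 1-D weighted medians.
Total weight W = 635; half = 317.5.
x-coordinate, sorted with cumulative weight:
  x=0 (Granby, w=30) cum 30
  x=2 (Ashton, w=90) cum 120
  x=3 (Elwood, w=100) cum 220
  x=3 (Fenton, w=30) cum 250
  x=9 (Brookfield, w=225) cum 475  ← median
  x=9 (Calder, w=100) cum 575
  x=9 (Denby, w=60) cum 635
⇒ x* = 9
y-coordinate, sorted with cumulative weight:
  y=0 (Brookfield, w=225) cum 225
  y=0 (Granby, w=30) cum 255
  y=2 (Ashton, w=90) cum 345  ← median
  y=6 (Denby, w=60) cum 405
  y=8 (Calder, w=100) cum 505
  y=11 (Fenton, w=30) cum 535
  y=12 (Elwood, w=100) cum 635
⇒ y* = 2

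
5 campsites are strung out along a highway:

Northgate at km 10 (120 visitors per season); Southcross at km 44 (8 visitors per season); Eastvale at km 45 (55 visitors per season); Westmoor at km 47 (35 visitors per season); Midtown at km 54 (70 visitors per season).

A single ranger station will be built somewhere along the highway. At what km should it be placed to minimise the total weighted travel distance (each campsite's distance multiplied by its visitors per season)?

For a sum of weighted absolute distances on a line, the optimum is the weighted median (not the mean). Total weight W = 288; half-weight = 144.
Sort by position and accumulate weight:
  km 10 (Northgate, w=120) → cum 120
  km 44 (Southcross, w=8) → cum 128
  km 45 (Eastvale, w=55) → cum 183  ≥ 144 → median here
  km 47 (Westmoor, w=35) → cum 218
  km 54 (Midtown, w=70) → cum 288
Optimal location: km 45.

x = 45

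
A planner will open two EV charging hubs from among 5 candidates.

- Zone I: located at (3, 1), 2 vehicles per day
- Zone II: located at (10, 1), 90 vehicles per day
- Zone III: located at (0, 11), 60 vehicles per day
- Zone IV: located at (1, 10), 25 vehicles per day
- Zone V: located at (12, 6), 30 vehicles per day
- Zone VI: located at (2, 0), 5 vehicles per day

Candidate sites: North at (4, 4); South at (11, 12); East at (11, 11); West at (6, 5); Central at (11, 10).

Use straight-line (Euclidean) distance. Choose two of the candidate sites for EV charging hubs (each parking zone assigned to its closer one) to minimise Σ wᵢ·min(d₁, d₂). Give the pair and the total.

Evaluate every pair (each demand assigned to the nearer of the two):
  {West, Central}: total = 1360.7
  {North, West}: total = 1371.7
  {East, West}: total = 1390.0
  {North, Central}: total = 1407.6
  {South, West}: total = 1419.5
  {North, East}: total = 1436.8
  {North, South}: total = 1466.3
  {East, Central}: total = 1940.0
  {South, Central}: total = 1942.8
  {South, East}: total = 2065.4
Best pair: {West, Central} with total 1360.7.

{West, Central}, total 1360.7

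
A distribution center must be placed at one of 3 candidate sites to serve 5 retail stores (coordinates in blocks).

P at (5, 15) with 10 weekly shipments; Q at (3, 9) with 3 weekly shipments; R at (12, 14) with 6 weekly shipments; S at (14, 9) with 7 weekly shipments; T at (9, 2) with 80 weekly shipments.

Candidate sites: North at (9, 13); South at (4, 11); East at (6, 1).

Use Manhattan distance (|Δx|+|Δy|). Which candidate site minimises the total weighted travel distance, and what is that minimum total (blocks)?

East, total 729 blocks

Total weighted distance at each candidate:
  North (9, 13): total = 1057
  South (4, 11): total = 1329
  East (6, 1): total = 729
Minimum is at East with total 729 blocks.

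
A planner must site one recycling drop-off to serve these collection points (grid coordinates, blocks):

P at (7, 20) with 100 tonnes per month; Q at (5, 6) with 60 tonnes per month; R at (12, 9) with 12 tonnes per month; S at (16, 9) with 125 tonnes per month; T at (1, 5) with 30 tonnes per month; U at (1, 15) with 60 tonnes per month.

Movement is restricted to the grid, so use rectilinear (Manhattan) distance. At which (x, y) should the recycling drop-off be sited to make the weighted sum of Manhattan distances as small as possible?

(7, 9)

Manhattan distance separates: Σwᵢ(|x−xᵢ|+|y−yᵢ|) = Σwᵢ|x−xᵢ| + Σwᵢ|y−yᵢ|, so x and y are optimised independently as 1-D weighted medians.
Total weight W = 387; half = 193.5.
x-coordinate, sorted with cumulative weight:
  x=1 (T, w=30) cum 30
  x=1 (U, w=60) cum 90
  x=5 (Q, w=60) cum 150
  x=7 (P, w=100) cum 250  ← median
  x=12 (R, w=12) cum 262
  x=16 (S, w=125) cum 387
⇒ x* = 7
y-coordinate, sorted with cumulative weight:
  y=5 (T, w=30) cum 30
  y=6 (Q, w=60) cum 90
  y=9 (R, w=12) cum 102
  y=9 (S, w=125) cum 227  ← median
  y=15 (U, w=60) cum 287
  y=20 (P, w=100) cum 387
⇒ y* = 9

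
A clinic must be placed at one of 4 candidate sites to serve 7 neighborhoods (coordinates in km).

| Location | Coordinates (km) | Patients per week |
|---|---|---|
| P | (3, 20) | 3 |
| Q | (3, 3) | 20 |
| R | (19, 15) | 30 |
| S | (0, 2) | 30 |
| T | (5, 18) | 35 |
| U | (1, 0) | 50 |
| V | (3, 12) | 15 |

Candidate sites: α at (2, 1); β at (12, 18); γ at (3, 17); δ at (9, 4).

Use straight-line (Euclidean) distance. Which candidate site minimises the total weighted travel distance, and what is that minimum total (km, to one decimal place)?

Total weighted distance at each candidate:
  α (2, 1): total = 1670.1
  β (12, 18): total = 2668.0
  γ (3, 17): total = 2240.8
  δ (9, 4): total = 2002.3
Minimum is at α with total 1670.1 km.

α, total 1670.1 km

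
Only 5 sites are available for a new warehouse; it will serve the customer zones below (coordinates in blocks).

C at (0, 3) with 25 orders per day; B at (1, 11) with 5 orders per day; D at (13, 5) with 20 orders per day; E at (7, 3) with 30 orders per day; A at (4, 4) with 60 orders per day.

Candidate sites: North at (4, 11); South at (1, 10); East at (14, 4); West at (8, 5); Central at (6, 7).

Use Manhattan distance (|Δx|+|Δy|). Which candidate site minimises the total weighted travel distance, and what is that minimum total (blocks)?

West, total 805 blocks

Total weighted distance at each candidate:
  North (4, 11): total = 1365
  South (1, 10): total = 1475
  East (14, 4): total = 1355
  West (8, 5): total = 805
  Central (6, 7): total = 925
Minimum is at West with total 805 blocks.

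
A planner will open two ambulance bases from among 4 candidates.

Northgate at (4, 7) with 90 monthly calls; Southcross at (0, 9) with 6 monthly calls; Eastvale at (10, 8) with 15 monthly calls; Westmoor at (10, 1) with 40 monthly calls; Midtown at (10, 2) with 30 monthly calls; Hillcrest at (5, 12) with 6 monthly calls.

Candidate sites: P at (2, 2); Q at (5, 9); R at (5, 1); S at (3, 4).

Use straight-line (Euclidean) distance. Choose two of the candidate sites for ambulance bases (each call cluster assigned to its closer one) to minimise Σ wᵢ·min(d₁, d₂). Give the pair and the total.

Evaluate every pair (each demand assigned to the nearer of the two):
  {Q, R}: total = 678.7
  {R, S}: total = 843.0
  {Q, S}: total = 848.8
  {P, Q}: total = 888.2
  {P, S}: total = 1013.0
  {P, R}: total = 1073.0
Best pair: {Q, R} with total 678.7.

{Q, R}, total 678.7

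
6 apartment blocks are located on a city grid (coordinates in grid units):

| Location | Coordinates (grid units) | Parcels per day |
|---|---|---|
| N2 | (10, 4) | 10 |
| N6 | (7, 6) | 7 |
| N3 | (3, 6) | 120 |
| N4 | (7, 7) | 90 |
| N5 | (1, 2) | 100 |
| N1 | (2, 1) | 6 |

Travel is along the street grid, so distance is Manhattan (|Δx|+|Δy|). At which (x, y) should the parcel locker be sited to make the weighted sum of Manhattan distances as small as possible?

(3, 6)

Manhattan distance separates: Σwᵢ(|x−xᵢ|+|y−yᵢ|) = Σwᵢ|x−xᵢ| + Σwᵢ|y−yᵢ|, so x and y are optimised independently as 1-D weighted medians.
Total weight W = 333; half = 166.5.
x-coordinate, sorted with cumulative weight:
  x=1 (N5, w=100) cum 100
  x=2 (N1, w=6) cum 106
  x=3 (N3, w=120) cum 226  ← median
  x=7 (N6, w=7) cum 233
  x=7 (N4, w=90) cum 323
  x=10 (N2, w=10) cum 333
⇒ x* = 3
y-coordinate, sorted with cumulative weight:
  y=1 (N1, w=6) cum 6
  y=2 (N5, w=100) cum 106
  y=4 (N2, w=10) cum 116
  y=6 (N6, w=7) cum 123
  y=6 (N3, w=120) cum 243  ← median
  y=7 (N4, w=90) cum 333
⇒ y* = 6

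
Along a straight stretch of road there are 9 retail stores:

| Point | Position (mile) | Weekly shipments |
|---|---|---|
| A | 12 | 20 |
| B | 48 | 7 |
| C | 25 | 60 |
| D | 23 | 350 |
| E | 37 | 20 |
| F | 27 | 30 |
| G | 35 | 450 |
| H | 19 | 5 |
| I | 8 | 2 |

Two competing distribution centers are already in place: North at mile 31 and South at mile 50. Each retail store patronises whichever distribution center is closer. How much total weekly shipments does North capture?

The indifferent point is the midpoint (31+50)/2 = 40.5; retail stores left of it (closer to North at 31) go to North, those right go to South.
  I at 8 (w=2) → North
  A at 12 (w=20) → North
  H at 19 (w=5) → North
  D at 23 (w=350) → North
  C at 25 (w=60) → North
  F at 27 (w=30) → North
  G at 35 (w=450) → North
  E at 37 (w=20) → North
  B at 48 (w=7) → South
North captures 937; South captures 7.

937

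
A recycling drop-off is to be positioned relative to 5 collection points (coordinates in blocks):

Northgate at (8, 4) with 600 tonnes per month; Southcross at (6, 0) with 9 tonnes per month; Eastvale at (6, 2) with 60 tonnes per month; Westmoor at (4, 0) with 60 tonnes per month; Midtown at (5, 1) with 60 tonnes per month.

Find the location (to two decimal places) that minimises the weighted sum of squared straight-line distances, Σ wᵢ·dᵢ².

(7.29, 3.27)

The minimiser of Σwᵢ‖p−pᵢ‖² is the weighted centroid p* = (Σwᵢpᵢ)/(Σwᵢ).
Σwᵢ = 789.
Σwᵢxᵢ = 600·8 + 9·6 + 60·6 + 60·4 + 60·5 = 5754.
Σwᵢyᵢ = 600·4 + 9·0 + 60·2 + 60·0 + 60·1 = 2580.
x* = 5754/789 = 7.29, y* = 2580/789 = 3.27.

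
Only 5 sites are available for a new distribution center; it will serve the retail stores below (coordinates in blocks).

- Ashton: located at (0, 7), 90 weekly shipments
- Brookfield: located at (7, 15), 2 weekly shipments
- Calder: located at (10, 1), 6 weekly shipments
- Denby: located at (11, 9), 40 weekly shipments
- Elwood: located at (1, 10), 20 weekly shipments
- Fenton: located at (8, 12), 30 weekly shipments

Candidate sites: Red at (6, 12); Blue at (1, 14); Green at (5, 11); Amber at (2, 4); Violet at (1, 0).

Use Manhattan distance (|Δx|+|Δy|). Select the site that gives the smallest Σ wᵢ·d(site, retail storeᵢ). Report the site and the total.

Total weighted distance at each candidate:
  Red (6, 12): total = 1608
  Blue (1, 14): total = 1816
  Green (5, 11): total = 1452
  Amber (2, 4): total = 1668
  Violet (1, 0): total = 2352
Minimum is at Green with total 1452 blocks.

Green, total 1452 blocks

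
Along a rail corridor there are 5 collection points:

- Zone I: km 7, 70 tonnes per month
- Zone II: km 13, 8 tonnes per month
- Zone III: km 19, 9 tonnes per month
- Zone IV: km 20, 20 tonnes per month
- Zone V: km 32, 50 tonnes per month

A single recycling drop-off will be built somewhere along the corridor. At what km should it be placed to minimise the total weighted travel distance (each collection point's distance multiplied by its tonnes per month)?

x = 19

For a sum of weighted absolute distances on a line, the optimum is the weighted median (not the mean). Total weight W = 157; half-weight = 78.5.
Sort by position and accumulate weight:
  km 7 (Zone I, w=70) → cum 70
  km 13 (Zone II, w=8) → cum 78
  km 19 (Zone III, w=9) → cum 87  ≥ 78.5 → median here
  km 20 (Zone IV, w=20) → cum 107
  km 32 (Zone V, w=50) → cum 157
Optimal location: km 19.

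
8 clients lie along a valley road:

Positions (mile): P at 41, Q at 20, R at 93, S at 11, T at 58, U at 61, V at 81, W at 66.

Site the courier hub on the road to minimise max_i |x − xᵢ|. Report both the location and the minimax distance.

The 1-center on a line is the midpoint of the two extreme points: leftmost at 11, rightmost at 93.
Optimal location = (11 + 93)/2 = 52; maximum distance = (93 − 11)/2 = 41.

location 52, max distance 41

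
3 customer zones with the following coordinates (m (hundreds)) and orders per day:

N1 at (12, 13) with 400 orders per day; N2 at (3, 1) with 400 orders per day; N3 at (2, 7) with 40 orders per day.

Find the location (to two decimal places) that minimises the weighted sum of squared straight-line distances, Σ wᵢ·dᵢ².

(7.24, 7.00)

The minimiser of Σwᵢ‖p−pᵢ‖² is the weighted centroid p* = (Σwᵢpᵢ)/(Σwᵢ).
Σwᵢ = 840.
Σwᵢxᵢ = 400·12 + 400·3 + 40·2 = 6080.
Σwᵢyᵢ = 400·13 + 400·1 + 40·7 = 5880.
x* = 6080/840 = 7.24, y* = 5880/840 = 7.00.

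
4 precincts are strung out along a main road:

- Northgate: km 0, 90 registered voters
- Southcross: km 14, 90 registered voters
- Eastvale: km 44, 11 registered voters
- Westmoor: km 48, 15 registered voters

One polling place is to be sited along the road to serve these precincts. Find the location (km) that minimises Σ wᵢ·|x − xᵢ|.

x = 14

For a sum of weighted absolute distances on a line, the optimum is the weighted median (not the mean). Total weight W = 206; half-weight = 103.
Sort by position and accumulate weight:
  km 0 (Northgate, w=90) → cum 90
  km 14 (Southcross, w=90) → cum 180  ≥ 103 → median here
  km 44 (Eastvale, w=11) → cum 191
  km 48 (Westmoor, w=15) → cum 206
Optimal location: km 14.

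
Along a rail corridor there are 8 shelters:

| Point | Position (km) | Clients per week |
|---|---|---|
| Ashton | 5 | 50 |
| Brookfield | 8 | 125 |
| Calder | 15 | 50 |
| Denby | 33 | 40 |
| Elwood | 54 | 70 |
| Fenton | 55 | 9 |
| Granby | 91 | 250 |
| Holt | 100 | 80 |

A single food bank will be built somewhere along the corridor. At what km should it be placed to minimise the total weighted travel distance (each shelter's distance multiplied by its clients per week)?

For a sum of weighted absolute distances on a line, the optimum is the weighted median (not the mean). Total weight W = 674; half-weight = 337.
Sort by position and accumulate weight:
  km 5 (Ashton, w=50) → cum 50
  km 8 (Brookfield, w=125) → cum 175
  km 15 (Calder, w=50) → cum 225
  km 33 (Denby, w=40) → cum 265
  km 54 (Elwood, w=70) → cum 335
  km 55 (Fenton, w=9) → cum 344  ≥ 337 → median here
  km 91 (Granby, w=250) → cum 594
  km 100 (Holt, w=80) → cum 674
Optimal location: km 55.

x = 55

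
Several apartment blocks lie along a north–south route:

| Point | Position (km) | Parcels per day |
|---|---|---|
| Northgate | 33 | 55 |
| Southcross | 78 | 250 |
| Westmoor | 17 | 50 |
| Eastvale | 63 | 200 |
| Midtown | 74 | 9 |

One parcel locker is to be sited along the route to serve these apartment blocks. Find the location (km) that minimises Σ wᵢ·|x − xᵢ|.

For a sum of weighted absolute distances on a line, the optimum is the weighted median (not the mean). Total weight W = 564; half-weight = 282.
Sort by position and accumulate weight:
  km 17 (Westmoor, w=50) → cum 50
  km 33 (Northgate, w=55) → cum 105
  km 63 (Eastvale, w=200) → cum 305  ≥ 282 → median here
  km 74 (Midtown, w=9) → cum 314
  km 78 (Southcross, w=250) → cum 564
Optimal location: km 63.

x = 63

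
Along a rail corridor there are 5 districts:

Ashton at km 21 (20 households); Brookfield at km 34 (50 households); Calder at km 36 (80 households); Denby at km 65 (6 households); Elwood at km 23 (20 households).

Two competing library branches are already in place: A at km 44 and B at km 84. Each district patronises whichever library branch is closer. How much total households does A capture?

170

The indifferent point is the midpoint (44+84)/2 = 64; districts left of it (closer to A at 44) go to A, those right go to B.
  Ashton at 21 (w=20) → A
  Elwood at 23 (w=20) → A
  Brookfield at 34 (w=50) → A
  Calder at 36 (w=80) → A
  Denby at 65 (w=6) → B
A captures 170; B captures 6.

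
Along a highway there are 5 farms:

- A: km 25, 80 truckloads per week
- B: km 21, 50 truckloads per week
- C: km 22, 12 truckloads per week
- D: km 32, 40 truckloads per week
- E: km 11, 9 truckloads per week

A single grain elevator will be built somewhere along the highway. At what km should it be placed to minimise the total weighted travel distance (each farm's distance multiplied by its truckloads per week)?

For a sum of weighted absolute distances on a line, the optimum is the weighted median (not the mean). Total weight W = 191; half-weight = 95.5.
Sort by position and accumulate weight:
  km 11 (E, w=9) → cum 9
  km 21 (B, w=50) → cum 59
  km 22 (C, w=12) → cum 71
  km 25 (A, w=80) → cum 151  ≥ 95.5 → median here
  km 32 (D, w=40) → cum 191
Optimal location: km 25.

x = 25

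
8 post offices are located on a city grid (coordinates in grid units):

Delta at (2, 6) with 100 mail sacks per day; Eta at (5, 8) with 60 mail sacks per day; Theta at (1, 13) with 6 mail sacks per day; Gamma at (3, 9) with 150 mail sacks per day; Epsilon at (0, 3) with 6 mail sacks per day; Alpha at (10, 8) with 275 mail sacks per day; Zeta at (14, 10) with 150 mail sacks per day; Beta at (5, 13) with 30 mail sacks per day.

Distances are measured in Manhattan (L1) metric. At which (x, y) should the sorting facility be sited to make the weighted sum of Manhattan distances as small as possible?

Manhattan distance separates: Σwᵢ(|x−xᵢ|+|y−yᵢ|) = Σwᵢ|x−xᵢ| + Σwᵢ|y−yᵢ|, so x and y are optimised independently as 1-D weighted medians.
Total weight W = 777; half = 388.5.
x-coordinate, sorted with cumulative weight:
  x=0 (Epsilon, w=6) cum 6
  x=1 (Theta, w=6) cum 12
  x=2 (Delta, w=100) cum 112
  x=3 (Gamma, w=150) cum 262
  x=5 (Eta, w=60) cum 322
  x=5 (Beta, w=30) cum 352
  x=10 (Alpha, w=275) cum 627  ← median
  x=14 (Zeta, w=150) cum 777
⇒ x* = 10
y-coordinate, sorted with cumulative weight:
  y=3 (Epsilon, w=6) cum 6
  y=6 (Delta, w=100) cum 106
  y=8 (Eta, w=60) cum 166
  y=8 (Alpha, w=275) cum 441  ← median
  y=9 (Gamma, w=150) cum 591
  y=10 (Zeta, w=150) cum 741
  y=13 (Theta, w=6) cum 747
  y=13 (Beta, w=30) cum 777
⇒ y* = 8

(10, 8)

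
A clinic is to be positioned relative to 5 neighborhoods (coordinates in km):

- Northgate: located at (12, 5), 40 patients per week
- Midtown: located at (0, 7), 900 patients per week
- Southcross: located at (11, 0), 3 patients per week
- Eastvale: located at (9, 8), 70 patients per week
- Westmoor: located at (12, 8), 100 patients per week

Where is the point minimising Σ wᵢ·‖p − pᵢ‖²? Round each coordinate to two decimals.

(2.11, 7.06)

The minimiser of Σwᵢ‖p−pᵢ‖² is the weighted centroid p* = (Σwᵢpᵢ)/(Σwᵢ).
Σwᵢ = 1113.
Σwᵢxᵢ = 40·12 + 900·0 + 3·11 + 70·9 + 100·12 = 2343.
Σwᵢyᵢ = 40·5 + 900·7 + 3·0 + 70·8 + 100·8 = 7860.
x* = 2343/1113 = 2.11, y* = 7860/1113 = 7.06.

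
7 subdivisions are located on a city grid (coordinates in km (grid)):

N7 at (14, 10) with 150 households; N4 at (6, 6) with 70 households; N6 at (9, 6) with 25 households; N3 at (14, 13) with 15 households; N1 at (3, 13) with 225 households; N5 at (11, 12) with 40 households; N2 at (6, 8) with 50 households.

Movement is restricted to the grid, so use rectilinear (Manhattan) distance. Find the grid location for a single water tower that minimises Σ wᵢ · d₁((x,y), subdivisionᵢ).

Manhattan distance separates: Σwᵢ(|x−xᵢ|+|y−yᵢ|) = Σwᵢ|x−xᵢ| + Σwᵢ|y−yᵢ|, so x and y are optimised independently as 1-D weighted medians.
Total weight W = 575; half = 287.5.
x-coordinate, sorted with cumulative weight:
  x=3 (N1, w=225) cum 225
  x=6 (N4, w=70) cum 295  ← median
  x=6 (N2, w=50) cum 345
  x=9 (N6, w=25) cum 370
  x=11 (N5, w=40) cum 410
  x=14 (N7, w=150) cum 560
  x=14 (N3, w=15) cum 575
⇒ x* = 6
y-coordinate, sorted with cumulative weight:
  y=6 (N4, w=70) cum 70
  y=6 (N6, w=25) cum 95
  y=8 (N2, w=50) cum 145
  y=10 (N7, w=150) cum 295  ← median
  y=12 (N5, w=40) cum 335
  y=13 (N3, w=15) cum 350
  y=13 (N1, w=225) cum 575
⇒ y* = 10

(6, 10)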